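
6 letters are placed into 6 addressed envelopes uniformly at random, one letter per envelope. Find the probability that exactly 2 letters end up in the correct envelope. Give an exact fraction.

Choose which 2 of the 6 are fixed: C(6,2) = 15 ways.
The remaining 4 must have no fixed point: D(4) = 9.
P = 15·9/720 = 3/16.

3/16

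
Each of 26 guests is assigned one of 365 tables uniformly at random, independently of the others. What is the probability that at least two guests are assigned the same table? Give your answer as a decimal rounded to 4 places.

0.5982

It's easier to compute the probability that all 26 are distinct.
P(all distinct) = 365/365 · 364/365 · ··· · 340/365 ≈ 0.4018.
So the probability of at least one match is 1 − 0.4018 = 0.5982.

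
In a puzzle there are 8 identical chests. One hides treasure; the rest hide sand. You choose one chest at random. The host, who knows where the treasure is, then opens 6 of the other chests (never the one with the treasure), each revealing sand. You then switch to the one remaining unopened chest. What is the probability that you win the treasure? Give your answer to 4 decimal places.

0.8750

Your original chest holds the treasure with probability 1/8, so the other 7 collectively hold it with probability 7/8.
The host can always find 6 empty chests to open, so the reveals don't change that 7/8; it is now spread over the 1 remaining unopened chest.
P(win by switching) = (7/8) · (1/1) = 7/8 ≈ 0.8750.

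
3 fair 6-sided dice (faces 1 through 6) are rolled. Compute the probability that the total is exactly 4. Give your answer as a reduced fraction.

1/72

There are 6^3 = 216 equally likely outcomes.
The number of ordered 3-tuples from {1,…,6} summing to 4 is 3.
P(sum = 4) = 3/216 = 1/72.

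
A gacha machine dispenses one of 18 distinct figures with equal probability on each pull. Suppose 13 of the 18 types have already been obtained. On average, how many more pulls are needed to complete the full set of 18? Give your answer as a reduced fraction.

411/10

Starting from 13 distinct types, each trial gives a new one with probability (18−i)/18 when i types are held, so the wait for the next new type is 18/(18−i).
E = 18/5 + 18/4 + 18/3 + 18/2 + 18/1 = 411/10.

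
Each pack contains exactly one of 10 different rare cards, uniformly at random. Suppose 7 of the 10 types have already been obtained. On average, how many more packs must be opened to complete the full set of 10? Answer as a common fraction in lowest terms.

Starting from 7 distinct types, each trial gives a new one with probability (10−i)/10 when i types are held, so the wait for the next new type is 10/(10−i).
E = 10/3 + 10/2 + 10/1 = 55/3.

55/3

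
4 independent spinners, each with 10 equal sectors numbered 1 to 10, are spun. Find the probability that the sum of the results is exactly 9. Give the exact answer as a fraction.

There are 10^4 = 10000 equally likely outcomes.
The number of ordered 4-tuples from {1,…,10} summing to 9 is 56.
P(sum = 9) = 56/10000 = 7/1250.

7/1250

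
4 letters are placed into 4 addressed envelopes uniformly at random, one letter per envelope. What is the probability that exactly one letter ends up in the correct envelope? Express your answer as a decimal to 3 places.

0.333

Choose which one is fixed: C(4,1) = 4 ways.
The remaining 3 must have no fixed point: D(3) = 2.
P = 4·2/24 = 1/3 ≈ 0.333.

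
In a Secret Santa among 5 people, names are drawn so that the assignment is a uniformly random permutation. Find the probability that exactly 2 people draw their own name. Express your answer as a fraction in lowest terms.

Choose which 2 of the 5 are fixed: C(5,2) = 10 ways.
The remaining 3 must have no fixed point: D(3) = 2.
P = 10·2/120 = 1/6.

1/6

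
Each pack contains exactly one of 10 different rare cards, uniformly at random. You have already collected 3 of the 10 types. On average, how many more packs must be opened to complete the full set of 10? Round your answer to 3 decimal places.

25.929

Starting from 3 distinct types, each trial gives a new one with probability (10−i)/10 when i types are held, so the wait for the next new type is 10/(10−i).
E = 10/7 + 10/6 + 10/5 + 10/4 + 10/3 + 10/2 + 10/1 = 363/14 ≈ 25.929.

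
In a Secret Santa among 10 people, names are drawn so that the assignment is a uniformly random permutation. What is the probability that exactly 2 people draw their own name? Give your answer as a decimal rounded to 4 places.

0.1839

Choose which 2 of the 10 are fixed: C(10,2) = 45 ways.
The remaining 8 must have no fixed point: D(8) = 14833.
P = 45·14833/3628800 = 2119/11520 ≈ 0.1839.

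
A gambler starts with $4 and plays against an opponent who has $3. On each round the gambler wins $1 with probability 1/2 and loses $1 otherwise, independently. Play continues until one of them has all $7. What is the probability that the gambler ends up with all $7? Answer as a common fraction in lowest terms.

With a fair step, P(i) = ½P(i−1) + ½P(i+1) with P(0)=0, P(7)=1 has the linear solution P(i) = i/7.
P(4) = 4/7.

4/7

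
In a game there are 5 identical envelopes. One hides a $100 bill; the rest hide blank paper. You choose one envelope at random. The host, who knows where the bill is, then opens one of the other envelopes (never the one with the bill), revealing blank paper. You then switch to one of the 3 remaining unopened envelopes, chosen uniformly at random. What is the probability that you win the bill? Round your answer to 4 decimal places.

Your original envelope holds the bill with probability 1/5, so the other 4 collectively hold it with probability 4/5.
The host can always find an empty envelope to open, so this doesn't change that 4/5; it is now spread over the 3 remaining unopened envelopes.
P(win by switching) = (4/5) · (1/3) = 4/15 ≈ 0.2667.

0.2667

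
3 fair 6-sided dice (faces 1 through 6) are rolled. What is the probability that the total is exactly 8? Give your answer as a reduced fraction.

7/72

There are 6^3 = 216 equally likely outcomes.
The number of ordered 3-tuples from {1,…,6} summing to 8 is 21.
P(sum = 8) = 21/216 = 7/72.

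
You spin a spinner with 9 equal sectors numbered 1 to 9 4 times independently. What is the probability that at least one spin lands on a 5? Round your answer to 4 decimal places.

0.3757

P(no spin lands on a 5) = (8/9)^4 ≈ 0.6243.
P(at least one) = 1 − 0.6243 = 0.3757.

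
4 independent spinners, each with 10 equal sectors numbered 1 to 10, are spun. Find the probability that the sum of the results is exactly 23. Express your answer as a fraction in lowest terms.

There are 10^4 = 10000 equally likely outcomes.
The number of ordered 4-tuples from {1,…,10} summing to 23 is 660.
P(sum = 23) = 660/10000 = 33/500.

33/500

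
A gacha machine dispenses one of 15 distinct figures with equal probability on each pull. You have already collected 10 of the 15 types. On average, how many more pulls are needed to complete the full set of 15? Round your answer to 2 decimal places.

Starting from 10 distinct types, each trial gives a new one with probability (15−i)/15 when i types are held, so the wait for the next new type is 15/(15−i).
E = 15/5 + 15/4 + 15/3 + 15/2 + 15/1 = 137/4 ≈ 34.25.

34.25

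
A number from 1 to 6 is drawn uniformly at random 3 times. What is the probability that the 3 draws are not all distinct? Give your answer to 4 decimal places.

0.4444

P(all 3 different) = 6/6 · 5/6 · ··· · 4/6 ≈ 0.5556.
P(at least two equal) = 1 − 0.5556 = 0.4444.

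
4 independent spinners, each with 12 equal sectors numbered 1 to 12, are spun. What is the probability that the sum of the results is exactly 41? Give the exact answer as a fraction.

5/864

There are 12^4 = 20736 equally likely outcomes.
The number of ordered 4-tuples from {1,…,12} summing to 41 is 120.
P(sum = 41) = 120/20736 = 5/864.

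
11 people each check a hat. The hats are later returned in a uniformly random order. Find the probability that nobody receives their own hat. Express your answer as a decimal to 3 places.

This is the derangement probability: permutations of 11 with no fixed point.
D(11) = 11! · (1 − 1/1! + 1/2! − ··· + (−1)^11/11!) = 14684570.
P = 14684570/39916800 = 1468457/3991680 ≈ 0.368.

0.368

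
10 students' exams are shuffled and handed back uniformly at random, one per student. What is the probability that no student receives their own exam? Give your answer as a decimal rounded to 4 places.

0.3679

This is the derangement probability: permutations of 10 with no fixed point.
D(10) = 10! · (1 − 1/1! + 1/2! − ··· + (−1)^10/10!) = 1334961.
P = 1334961/3628800 = 16481/44800 ≈ 0.3679.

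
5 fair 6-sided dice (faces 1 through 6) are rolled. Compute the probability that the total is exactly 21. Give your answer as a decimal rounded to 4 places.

There are 6^5 = 7776 equally likely outcomes.
The number of ordered 5-tuples from {1,…,6} summing to 21 is 540.
P(sum = 21) = 540/7776 = 5/72 ≈ 0.0694.

0.0694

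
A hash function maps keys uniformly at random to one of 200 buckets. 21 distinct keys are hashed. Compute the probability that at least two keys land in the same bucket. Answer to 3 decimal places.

0.663

It's easier to compute the probability that all 21 are distinct.
P(all distinct) = 200/200 · 199/200 · ··· · 180/200 ≈ 0.337.
So the probability of at least one match is 1 − 0.337 = 0.663.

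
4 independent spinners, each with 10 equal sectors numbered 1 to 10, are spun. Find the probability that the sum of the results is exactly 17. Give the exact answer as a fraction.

There are 10^4 = 10000 equally likely outcomes.
The number of ordered 4-tuples from {1,…,10} summing to 17 is 480.
P(sum = 17) = 480/10000 = 6/125.

6/125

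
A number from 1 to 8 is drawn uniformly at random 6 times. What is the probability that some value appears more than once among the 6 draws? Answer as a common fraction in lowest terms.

3781/4096

P(all 6 different) = 8/8 · 7/8 · ··· · 3/8 = 315/4096.
P(at least two equal) = 1 − 315/4096 = 3781/4096.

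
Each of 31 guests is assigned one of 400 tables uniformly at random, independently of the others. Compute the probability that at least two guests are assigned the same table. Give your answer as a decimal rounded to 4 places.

0.6968

It's easier to compute the probability that all 31 are distinct.
P(all distinct) = 400/400 · 399/400 · ··· · 370/400 ≈ 0.3032.
So the probability of at least one match is 1 − 0.3032 = 0.6968.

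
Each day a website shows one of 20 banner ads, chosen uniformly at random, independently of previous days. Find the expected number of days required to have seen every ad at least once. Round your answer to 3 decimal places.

After i distinct types are collected, each trial gives a new one with probability (20−i)/20, so the expected wait for the next new type is 20/(20−i).
E = 20/20 + 20/19 + 20/18 + 20/17 + 20/16 + 20/15 + 20/14 + 20/13 + 20/12 + 20/11 + 20/10 + 20/9 + 20/8 + 20/7 + 20/6 + 20/5 + 20/4 + 20/3 + 20/2 + 20/1 = 279175675/3879876 ≈ 71.955.

71.955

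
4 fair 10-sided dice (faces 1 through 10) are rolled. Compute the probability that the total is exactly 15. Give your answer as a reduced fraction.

There are 10^4 = 10000 equally likely outcomes.
The number of ordered 4-tuples from {1,…,10} summing to 15 is 348.
P(sum = 15) = 348/10000 = 87/2500.

87/2500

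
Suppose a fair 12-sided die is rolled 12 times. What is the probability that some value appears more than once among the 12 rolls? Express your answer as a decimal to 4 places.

0.9999

P(all 12 different) = 12/12 · 11/12 · ··· · 1/12 ≈ 0.0001.
P(at least two equal) = 1 − 0.0001 = 0.9999.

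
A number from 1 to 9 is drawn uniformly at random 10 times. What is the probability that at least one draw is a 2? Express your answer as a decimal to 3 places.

P(no draw is a 2) = (8/9)^10 ≈ 0.308.
P(at least one) = 1 − 0.308 = 0.692.

0.692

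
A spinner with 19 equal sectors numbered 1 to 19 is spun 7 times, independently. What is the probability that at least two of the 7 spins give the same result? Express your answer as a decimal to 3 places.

0.716

P(all 7 different) = 19/19 · 18/19 · ··· · 13/19 ≈ 0.284.
P(at least two equal) = 1 − 0.284 = 0.716.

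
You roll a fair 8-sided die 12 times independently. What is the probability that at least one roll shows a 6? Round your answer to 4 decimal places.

0.7986

P(no roll shows a 6) = (7/8)^12 ≈ 0.2014.
P(at least one) = 1 − 0.2014 = 0.7986.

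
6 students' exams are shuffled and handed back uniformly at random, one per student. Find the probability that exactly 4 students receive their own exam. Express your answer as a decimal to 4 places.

0.0208

Choose which 4 of the 6 are fixed: C(6,4) = 15 ways.
The remaining 2 must have no fixed point: D(2) = 1.
P = 15·1/720 = 1/48 ≈ 0.0208.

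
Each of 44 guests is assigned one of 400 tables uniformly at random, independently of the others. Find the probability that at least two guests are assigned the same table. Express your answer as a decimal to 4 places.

It's easier to compute the probability that all 44 are distinct.
P(all distinct) = 400/400 · 399/400 · ··· · 357/400 ≈ 0.0858.
So the probability of at least one match is 1 − 0.0858 = 0.9142.

0.9142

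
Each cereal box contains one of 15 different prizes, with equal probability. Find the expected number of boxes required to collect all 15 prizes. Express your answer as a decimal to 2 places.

49.77

After i distinct types are collected, each trial gives a new one with probability (15−i)/15, so the expected wait for the next new type is 15/(15−i).
E = 15/15 + 15/14 + 15/13 + 15/12 + 15/11 + 15/10 + 15/9 + 15/8 + 15/7 + 15/6 + 15/5 + 15/4 + 15/3 + 15/2 + 15/1 = 1195757/24024 ≈ 49.77.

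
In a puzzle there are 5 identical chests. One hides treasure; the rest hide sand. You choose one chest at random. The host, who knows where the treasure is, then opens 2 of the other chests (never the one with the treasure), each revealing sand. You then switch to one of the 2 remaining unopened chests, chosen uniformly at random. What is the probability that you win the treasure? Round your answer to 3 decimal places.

Your original chest holds the treasure with probability 1/5, so the other 4 collectively hold it with probability 4/5.
The host can always find 2 empty chests to open, so the reveals don't change that 4/5; it is now spread over the 2 remaining unopened chests.
P(win by switching) = (4/5) · (1/2) = 2/5 ≈ 0.400.

0.400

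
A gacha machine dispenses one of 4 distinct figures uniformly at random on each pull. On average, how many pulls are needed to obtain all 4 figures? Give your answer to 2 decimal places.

After i distinct types are collected, each trial gives a new one with probability (4−i)/4, so the expected wait for the next new type is 4/(4−i).
E = 4/4 + 4/3 + 4/2 + 4/1 = 25/3 ≈ 8.33.

8.33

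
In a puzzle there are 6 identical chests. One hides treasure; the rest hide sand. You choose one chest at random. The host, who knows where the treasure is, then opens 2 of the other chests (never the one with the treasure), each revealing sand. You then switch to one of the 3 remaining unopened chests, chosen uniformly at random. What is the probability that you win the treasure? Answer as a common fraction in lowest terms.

5/18

Your original chest holds the treasure with probability 1/6, so the other 5 collectively hold it with probability 5/6.
The host can always find 2 empty chests to open, so the reveals don't change that 5/6; it is now spread over the 3 remaining unopened chests.
P(win by switching) = (5/6) · (1/3) = 5/18.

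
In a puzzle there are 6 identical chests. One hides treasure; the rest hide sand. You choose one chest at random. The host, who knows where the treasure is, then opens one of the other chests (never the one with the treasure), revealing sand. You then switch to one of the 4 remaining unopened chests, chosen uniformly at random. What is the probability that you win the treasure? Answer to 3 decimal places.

Your original chest holds the treasure with probability 1/6, so the other 5 collectively hold it with probability 5/6.
The host can always find an empty chest to open, so this doesn't change that 5/6; it is now spread over the 4 remaining unopened chests.
P(win by switching) = (5/6) · (1/4) = 5/24 ≈ 0.208.

0.208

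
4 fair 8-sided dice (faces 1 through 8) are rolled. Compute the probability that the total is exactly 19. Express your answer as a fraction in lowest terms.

There are 8^4 = 4096 equally likely outcomes.
The number of ordered 4-tuples from {1,…,8} summing to 19 is 336.
P(sum = 19) = 336/4096 = 21/256.

21/256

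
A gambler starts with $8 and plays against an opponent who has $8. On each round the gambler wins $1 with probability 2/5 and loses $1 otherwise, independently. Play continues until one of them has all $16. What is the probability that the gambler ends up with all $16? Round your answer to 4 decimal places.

0.0376

Let r = q/p = (3/5)/(2/5) = 3/2. The recurrence P(i) = p·P(i+1) + q·P(i−1) with P(0)=0, P(16)=1 gives P(i) = (1 − r^i)/(1 − r^16).
P(8) = (1 − (3/2)^8) / (1 − (3/2)^16) = 256/6817 ≈ 0.0376.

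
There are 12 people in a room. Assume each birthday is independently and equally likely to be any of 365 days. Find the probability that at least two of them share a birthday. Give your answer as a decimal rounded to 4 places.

It's easier to compute the probability that all 12 are distinct.
P(all distinct) = 365/365 · 364/365 · ··· · 354/365 ≈ 0.8330.
So the probability of at least one match is 1 − 0.8330 = 0.1670.

0.1670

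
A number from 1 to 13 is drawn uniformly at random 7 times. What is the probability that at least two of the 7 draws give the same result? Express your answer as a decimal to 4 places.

0.8622

P(all 7 different) = 13/13 · 12/13 · ··· · 7/13 ≈ 0.1378.
P(at least two equal) = 1 − 0.1378 = 0.8622.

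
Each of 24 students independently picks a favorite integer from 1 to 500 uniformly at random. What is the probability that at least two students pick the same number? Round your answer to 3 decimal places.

It's easier to compute the probability that all 24 are distinct.
P(all distinct) = 500/500 · 499/500 · ··· · 477/500 ≈ 0.571.
So the probability of at least one match is 1 − 0.571 = 0.429.

0.429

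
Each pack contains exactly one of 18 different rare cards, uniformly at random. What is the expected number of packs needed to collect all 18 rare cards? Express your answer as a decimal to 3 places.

62.912

After i distinct types are collected, each trial gives a new one with probability (18−i)/18, so the expected wait for the next new type is 18/(18−i).
E = 18/18 + 18/17 + 18/16 + 18/15 + 18/14 + 18/13 + 18/12 + 18/11 + 18/10 + 18/9 + 18/8 + 18/7 + 18/6 + 18/5 + 18/4 + 18/3 + 18/2 + 18/1 = 42822903/680680 ≈ 62.912.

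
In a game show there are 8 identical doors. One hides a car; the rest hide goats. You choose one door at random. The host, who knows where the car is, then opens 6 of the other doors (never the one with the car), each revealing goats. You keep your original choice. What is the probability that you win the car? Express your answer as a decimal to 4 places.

The host can always open 6 empty doors regardless of your choice, so the reveals give no information about your original door.
P(win by staying) = 1/8 ≈ 0.1250.

0.1250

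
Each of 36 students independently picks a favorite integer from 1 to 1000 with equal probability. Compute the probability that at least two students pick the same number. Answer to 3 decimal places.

0.471

It's easier to compute the probability that all 36 are distinct.
P(all distinct) = 1000/1000 · 999/1000 · ··· · 965/1000 ≈ 0.529.
So the probability of at least one match is 1 − 0.529 = 0.471.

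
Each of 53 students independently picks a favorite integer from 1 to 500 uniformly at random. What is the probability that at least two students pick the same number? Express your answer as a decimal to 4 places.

It's easier to compute the probability that all 53 are distinct.
P(all distinct) = 500/500 · 499/500 · ··· · 448/500 ≈ 0.0574.
So the probability of at least one match is 1 − 0.0574 = 0.9426.

0.9426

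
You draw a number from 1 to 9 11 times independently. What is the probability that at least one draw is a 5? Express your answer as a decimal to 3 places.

0.726

P(no draw is a 5) = (8/9)^11 ≈ 0.274.
P(at least one) = 1 − 0.274 = 0.726.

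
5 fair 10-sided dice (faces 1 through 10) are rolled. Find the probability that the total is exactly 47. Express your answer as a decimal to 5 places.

There are 10^5 = 100000 equally likely outcomes.
The number of ordered 5-tuples from {1,…,10} summing to 47 is 35.
P(sum = 47) = 35/100000 = 7/20000 ≈ 0.00035.

0.00035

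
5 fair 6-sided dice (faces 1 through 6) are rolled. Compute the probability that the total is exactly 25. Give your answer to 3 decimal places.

There are 6^5 = 7776 equally likely outcomes.
The number of ordered 5-tuples from {1,…,6} summing to 25 is 126.
P(sum = 25) = 126/7776 = 7/432 ≈ 0.016.

0.016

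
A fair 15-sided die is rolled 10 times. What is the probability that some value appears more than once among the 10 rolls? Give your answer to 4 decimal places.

0.9811

P(all 10 different) = 15/15 · 14/15 · ··· · 6/15 ≈ 0.0189.
P(at least two equal) = 1 − 0.0189 = 0.9811.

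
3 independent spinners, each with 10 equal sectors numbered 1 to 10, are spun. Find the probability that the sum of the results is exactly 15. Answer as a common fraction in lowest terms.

73/1000

There are 10^3 = 1000 equally likely outcomes.
The number of ordered 3-tuples from {1,…,10} summing to 15 is 73.
P(sum = 15) = 73/1000.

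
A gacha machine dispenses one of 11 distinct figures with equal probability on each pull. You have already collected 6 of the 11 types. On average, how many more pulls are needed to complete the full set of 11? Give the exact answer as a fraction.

1507/60

Starting from 6 distinct types, each trial gives a new one with probability (11−i)/11 when i types are held, so the wait for the next new type is 11/(11−i).
E = 11/5 + 11/4 + 11/3 + 11/2 + 11/1 = 1507/60.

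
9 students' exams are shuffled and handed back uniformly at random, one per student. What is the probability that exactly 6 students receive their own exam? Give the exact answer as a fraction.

Choose which 6 of the 9 are fixed: C(9,6) = 84 ways.
The remaining 3 must have no fixed point: D(3) = 2.
P = 84·2/362880 = 1/2160.

1/2160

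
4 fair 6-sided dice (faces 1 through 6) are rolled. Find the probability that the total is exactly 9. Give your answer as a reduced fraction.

7/162

There are 6^4 = 1296 equally likely outcomes.
The number of ordered 4-tuples from {1,…,6} summing to 9 is 56.
P(sum = 9) = 56/1296 = 7/162.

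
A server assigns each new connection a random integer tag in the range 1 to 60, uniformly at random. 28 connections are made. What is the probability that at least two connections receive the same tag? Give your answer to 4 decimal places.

0.9995

It's easier to compute the probability that all 28 are distinct.
P(all distinct) = 60/60 · 59/60 · ··· · 33/60 ≈ 0.0005.
So the probability of at least one match is 1 − 0.0005 = 0.9995.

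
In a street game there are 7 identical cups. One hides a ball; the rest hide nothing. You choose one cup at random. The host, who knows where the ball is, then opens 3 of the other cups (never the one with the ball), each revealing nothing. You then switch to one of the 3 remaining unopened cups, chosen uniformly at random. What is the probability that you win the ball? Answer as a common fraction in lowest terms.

2/7

Your original cup holds the ball with probability 1/7, so the other 6 collectively hold it with probability 6/7.
The host can always find 3 empty cups to open, so the reveals don't change that 6/7; it is now spread over the 3 remaining unopened cups.
P(win by switching) = (6/7) · (1/3) = 2/7.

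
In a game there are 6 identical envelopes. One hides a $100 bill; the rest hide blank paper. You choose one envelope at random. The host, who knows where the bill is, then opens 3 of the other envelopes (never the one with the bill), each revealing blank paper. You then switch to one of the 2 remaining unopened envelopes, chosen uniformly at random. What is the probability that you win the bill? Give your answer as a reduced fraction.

Your original envelope holds the bill with probability 1/6, so the other 5 collectively hold it with probability 5/6.
The host can always find 3 empty envelopes to open, so the reveals don't change that 5/6; it is now spread over the 2 remaining unopened envelopes.
P(win by switching) = (5/6) · (1/2) = 5/12.

5/12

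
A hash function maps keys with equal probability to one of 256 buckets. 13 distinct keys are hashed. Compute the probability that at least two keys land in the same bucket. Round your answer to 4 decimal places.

It's easier to compute the probability that all 13 are distinct.
P(all distinct) = 256/256 · 255/256 · ··· · 244/256 ≈ 0.7336.
So the probability of at least one match is 1 − 0.7336 = 0.2664.

0.2664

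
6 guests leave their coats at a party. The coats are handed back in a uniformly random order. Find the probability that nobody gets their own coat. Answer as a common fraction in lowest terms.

This is the derangement probability: permutations of 6 with no fixed point.
D(6) = 6! · (1 − 1/1! + 1/2! − ··· + (−1)^6/6!) = 265.
P = 265/720 = 53/144.

53/144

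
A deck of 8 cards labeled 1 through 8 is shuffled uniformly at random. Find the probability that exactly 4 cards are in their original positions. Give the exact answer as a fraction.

Choose which 4 of the 8 are fixed: C(8,4) = 70 ways.
The remaining 4 must have no fixed point: D(4) = 9.
P = 70·9/40320 = 1/64.

1/64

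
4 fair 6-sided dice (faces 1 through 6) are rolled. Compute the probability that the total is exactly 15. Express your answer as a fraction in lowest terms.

There are 6^4 = 1296 equally likely outcomes.
The number of ordered 4-tuples from {1,…,6} summing to 15 is 140.
P(sum = 15) = 140/1296 = 35/324.

35/324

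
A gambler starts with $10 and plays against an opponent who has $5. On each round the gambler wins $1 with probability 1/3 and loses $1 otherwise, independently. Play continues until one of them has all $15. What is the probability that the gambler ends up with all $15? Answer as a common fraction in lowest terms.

33/1057

Let r = q/p = (2/3)/(1/3) = 2. The recurrence P(i) = p·P(i+1) + q·P(i−1) with P(0)=0, P(15)=1 gives P(i) = (1 − r^i)/(1 − r^15).
P(10) = (1 − (2)^10) / (1 − (2)^15) = 33/1057.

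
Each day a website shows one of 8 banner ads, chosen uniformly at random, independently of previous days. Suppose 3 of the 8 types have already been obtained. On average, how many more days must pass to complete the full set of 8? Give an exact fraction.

274/15

Starting from 3 distinct types, each trial gives a new one with probability (8−i)/8 when i types are held, so the wait for the next new type is 8/(8−i).
E = 8/5 + 8/4 + 8/3 + 8/2 + 8/1 = 274/15.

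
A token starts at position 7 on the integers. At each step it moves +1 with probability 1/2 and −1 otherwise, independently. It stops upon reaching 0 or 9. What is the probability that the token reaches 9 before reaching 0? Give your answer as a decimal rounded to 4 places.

With a fair step, P(i) = ½P(i−1) + ½P(i+1) with P(0)=0, P(9)=1 has the linear solution P(i) = i/9.
P(7) = 7/9 ≈ 0.7778.

0.7778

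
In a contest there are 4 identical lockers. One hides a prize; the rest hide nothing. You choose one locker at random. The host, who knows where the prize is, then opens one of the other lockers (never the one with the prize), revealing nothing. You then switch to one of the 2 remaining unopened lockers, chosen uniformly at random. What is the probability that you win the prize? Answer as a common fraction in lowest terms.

Your original locker holds the prize with probability 1/4, so the other 3 collectively hold it with probability 3/4.
The host can always find an empty locker to open, so this doesn't change that 3/4; it is now spread over the 2 remaining unopened lockers.
P(win by switching) = (3/4) · (1/2) = 3/8.

3/8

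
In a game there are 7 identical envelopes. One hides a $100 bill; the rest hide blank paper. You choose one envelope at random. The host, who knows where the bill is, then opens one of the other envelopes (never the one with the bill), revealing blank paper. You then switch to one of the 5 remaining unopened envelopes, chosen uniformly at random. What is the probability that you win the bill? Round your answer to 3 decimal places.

Your original envelope holds the bill with probability 1/7, so the other 6 collectively hold it with probability 6/7.
The host can always find an empty envelope to open, so this doesn't change that 6/7; it is now spread over the 5 remaining unopened envelopes.
P(win by switching) = (6/7) · (1/5) = 6/35 ≈ 0.171.

0.171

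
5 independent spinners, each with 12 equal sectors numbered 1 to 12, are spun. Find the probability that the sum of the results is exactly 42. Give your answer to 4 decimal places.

There are 12^5 = 248832 equally likely outcomes.
The number of ordered 5-tuples from {1,…,12} summing to 42 is 6265.
P(sum = 42) = 6265/248832 ≈ 0.0252.

0.0252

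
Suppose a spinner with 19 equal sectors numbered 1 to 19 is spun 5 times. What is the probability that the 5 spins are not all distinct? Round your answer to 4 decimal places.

P(all 5 different) = 19/19 · 18/19 · ··· · 15/19 ≈ 0.5635.
P(at least two equal) = 1 − 0.5635 = 0.4365.

0.4365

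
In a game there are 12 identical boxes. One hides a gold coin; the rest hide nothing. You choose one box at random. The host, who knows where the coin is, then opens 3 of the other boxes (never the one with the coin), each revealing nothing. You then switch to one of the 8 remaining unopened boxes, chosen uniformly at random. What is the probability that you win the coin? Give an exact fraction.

11/96

Your original box holds the coin with probability 1/12, so the other 11 collectively hold it with probability 11/12.
The host can always find 3 empty boxes to open, so the reveals don't change that 11/12; it is now spread over the 8 remaining unopened boxes.
P(win by switching) = (11/12) · (1/8) = 11/96.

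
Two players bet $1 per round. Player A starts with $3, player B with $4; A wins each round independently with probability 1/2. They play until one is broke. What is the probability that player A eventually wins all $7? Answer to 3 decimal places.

0.429

With a fair step, P(i) = ½P(i−1) + ½P(i+1) with P(0)=0, P(7)=1 has the linear solution P(i) = i/7.
P(3) = 3/7 ≈ 0.429.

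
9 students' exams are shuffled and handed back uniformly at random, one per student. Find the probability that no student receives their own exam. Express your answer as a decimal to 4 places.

This is the derangement probability: permutations of 9 with no fixed point.
D(9) = 9! · (1 − 1/1! + 1/2! − ··· + (−1)^9/9!) = 133496.
P = 133496/362880 = 16687/45360 ≈ 0.3679.

0.3679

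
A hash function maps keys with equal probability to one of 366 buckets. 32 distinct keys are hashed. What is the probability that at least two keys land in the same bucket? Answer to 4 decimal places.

0.7524

It's easier to compute the probability that all 32 are distinct.
P(all distinct) = 366/366 · 365/366 · ··· · 335/366 ≈ 0.2476.
So the probability of at least one match is 1 − 0.2476 = 0.7524.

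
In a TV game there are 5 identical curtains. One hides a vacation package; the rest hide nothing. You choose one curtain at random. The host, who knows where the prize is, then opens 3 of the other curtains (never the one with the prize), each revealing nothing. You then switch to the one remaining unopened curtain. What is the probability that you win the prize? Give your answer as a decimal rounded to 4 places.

Your original curtain holds the prize with probability 1/5, so the other 4 collectively hold it with probability 4/5.
The host can always find 3 empty curtains to open, so the reveals don't change that 4/5; it is now spread over the 1 remaining unopened curtain.
P(win by switching) = (4/5) · (1/1) = 4/5 ≈ 0.8000.

0.8000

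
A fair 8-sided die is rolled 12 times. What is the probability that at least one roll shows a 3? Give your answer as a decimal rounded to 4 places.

0.7986

P(no roll shows a 3) = (7/8)^12 ≈ 0.2014.
P(at least one) = 1 − 0.2014 = 0.7986.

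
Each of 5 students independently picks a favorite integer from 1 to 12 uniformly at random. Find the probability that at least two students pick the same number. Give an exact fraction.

89/144

It's easier to compute the probability that all 5 are distinct.
P(all distinct) = 12/12 · 11/12 · ··· · 8/12 = 55/144.
So the probability of at least one match is 1 − 55/144 = 89/144.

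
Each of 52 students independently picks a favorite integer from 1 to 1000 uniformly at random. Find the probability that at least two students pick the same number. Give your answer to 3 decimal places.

It's easier to compute the probability that all 52 are distinct.
P(all distinct) = 1000/1000 · 999/1000 · ··· · 949/1000 ≈ 0.259.
So the probability of at least one match is 1 − 0.259 = 0.741.

0.741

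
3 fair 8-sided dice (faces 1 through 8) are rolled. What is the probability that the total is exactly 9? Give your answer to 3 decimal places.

There are 8^3 = 512 equally likely outcomes.
The number of ordered 3-tuples from {1,…,8} summing to 9 is 28.
P(sum = 9) = 28/512 = 7/128 ≈ 0.055.

0.055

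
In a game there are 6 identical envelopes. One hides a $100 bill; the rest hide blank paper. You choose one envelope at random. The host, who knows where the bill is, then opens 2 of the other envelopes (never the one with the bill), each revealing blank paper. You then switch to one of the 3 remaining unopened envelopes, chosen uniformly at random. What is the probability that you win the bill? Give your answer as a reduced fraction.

5/18

Your original envelope holds the bill with probability 1/6, so the other 5 collectively hold it with probability 5/6.
The host can always find 2 empty envelopes to open, so the reveals don't change that 5/6; it is now spread over the 3 remaining unopened envelopes.
P(win by switching) = (5/6) · (1/3) = 5/18.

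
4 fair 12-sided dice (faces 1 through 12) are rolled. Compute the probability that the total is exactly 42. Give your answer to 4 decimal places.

There are 12^4 = 20736 equally likely outcomes.
The number of ordered 4-tuples from {1,…,12} summing to 42 is 84.
P(sum = 42) = 84/20736 = 7/1728 ≈ 0.0041.

0.0041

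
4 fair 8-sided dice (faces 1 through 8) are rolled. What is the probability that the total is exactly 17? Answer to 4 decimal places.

There are 8^4 = 4096 equally likely outcomes.
The number of ordered 4-tuples from {1,…,8} summing to 17 is 336.
P(sum = 17) = 336/4096 = 21/256 ≈ 0.0820.

0.0820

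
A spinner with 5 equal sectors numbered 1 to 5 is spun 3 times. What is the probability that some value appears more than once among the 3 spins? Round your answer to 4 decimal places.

P(all 3 different) = 5/5 · 4/5 · ··· · 3/5 ≈ 0.4800.
P(at least two equal) = 1 − 0.4800 = 0.5200.

0.5200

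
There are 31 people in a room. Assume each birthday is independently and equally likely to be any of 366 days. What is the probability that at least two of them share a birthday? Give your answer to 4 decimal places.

It's easier to compute the probability that all 31 are distinct.
P(all distinct) = 366/366 · 365/366 · ··· · 336/366 ≈ 0.2705.
So the probability of at least one match is 1 − 0.2705 = 0.7295.

0.7295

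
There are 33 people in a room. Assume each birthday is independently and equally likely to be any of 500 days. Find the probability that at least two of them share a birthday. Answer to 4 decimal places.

0.6603

It's easier to compute the probability that all 33 are distinct.
P(all distinct) = 500/500 · 499/500 · ··· · 468/500 ≈ 0.3397.
So the probability of at least one match is 1 − 0.3397 = 0.6603.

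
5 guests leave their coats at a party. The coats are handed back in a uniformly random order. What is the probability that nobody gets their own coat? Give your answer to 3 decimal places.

0.367

This is the derangement probability: permutations of 5 with no fixed point.
D(5) = 5! · (1 − 1/1! + 1/2! − ··· + (−1)^5/5!) = 44.
P = 44/120 = 11/30 ≈ 0.367.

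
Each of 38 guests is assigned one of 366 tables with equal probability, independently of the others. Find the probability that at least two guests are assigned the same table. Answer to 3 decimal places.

0.863

It's easier to compute the probability that all 38 are distinct.
P(all distinct) = 366/366 · 365/366 · ··· · 329/366 ≈ 0.137.
So the probability of at least one match is 1 − 0.137 = 0.863.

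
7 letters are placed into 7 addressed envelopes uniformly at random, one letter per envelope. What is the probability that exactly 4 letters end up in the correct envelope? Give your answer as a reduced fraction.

Choose which 4 of the 7 are fixed: C(7,4) = 35 ways.
The remaining 3 must have no fixed point: D(3) = 2.
P = 35·2/5040 = 1/72.

1/72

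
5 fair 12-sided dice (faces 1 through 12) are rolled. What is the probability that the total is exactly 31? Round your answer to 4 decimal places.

0.0493

There are 12^5 = 248832 equally likely outcomes.
The number of ordered 5-tuples from {1,…,12} summing to 31 is 12255.
P(sum = 31) = 12255/248832 = 4085/82944 ≈ 0.0493.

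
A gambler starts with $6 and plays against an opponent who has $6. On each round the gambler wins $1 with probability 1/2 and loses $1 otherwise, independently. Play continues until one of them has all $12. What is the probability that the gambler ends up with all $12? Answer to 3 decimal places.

0.500

With a fair step, P(i) = ½P(i−1) + ½P(i+1) with P(0)=0, P(12)=1 has the linear solution P(i) = i/12.
P(6) = 6/12 = 1/2 ≈ 0.500.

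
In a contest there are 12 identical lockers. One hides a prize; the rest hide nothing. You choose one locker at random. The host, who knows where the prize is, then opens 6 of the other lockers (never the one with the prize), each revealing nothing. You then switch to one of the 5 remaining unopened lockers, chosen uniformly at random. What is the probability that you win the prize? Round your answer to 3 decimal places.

0.183

Your original locker holds the prize with probability 1/12, so the other 11 collectively hold it with probability 11/12.
The host can always find 6 empty lockers to open, so the reveals don't change that 11/12; it is now spread over the 5 remaining unopened lockers.
P(win by switching) = (11/12) · (1/5) = 11/60 ≈ 0.183.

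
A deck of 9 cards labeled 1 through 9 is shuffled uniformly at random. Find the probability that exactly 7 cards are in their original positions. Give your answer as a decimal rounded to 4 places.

Choose which 7 of the 9 are fixed: C(9,7) = 36 ways.
The remaining 2 must have no fixed point: D(2) = 1.
P = 36·1/362880 = 1/10080 ≈ 0.0001.

0.0001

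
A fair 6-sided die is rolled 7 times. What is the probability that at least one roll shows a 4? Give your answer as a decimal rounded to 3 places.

P(no roll shows a 4) = (5/6)^7 ≈ 0.279.
P(at least one) = 1 − 0.279 = 0.721.

0.721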